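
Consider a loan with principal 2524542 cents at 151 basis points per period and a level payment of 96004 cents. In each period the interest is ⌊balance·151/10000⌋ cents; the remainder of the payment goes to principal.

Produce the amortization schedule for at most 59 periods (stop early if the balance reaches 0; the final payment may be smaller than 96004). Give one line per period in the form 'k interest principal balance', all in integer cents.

1. interest=⌊2524542·151/10000⌋=38120; principal=96004-38120=57884; balance=2524542-57884=2466658
2. interest=⌊2466658·151/10000⌋=37246; principal=96004-37246=58758; balance=2466658-58758=2407900
3. interest=⌊2407900·151/10000⌋=36359; principal=96004-36359=59645; balance=2407900-59645=2348255
4. interest=⌊2348255·151/10000⌋=35458; principal=96004-35458=60546; balance=2348255-60546=2287709
5. interest=⌊2287709·151/10000⌋=34544; principal=96004-34544=61460; balance=2287709-61460=2226249
6. interest=⌊2226249·151/10000⌋=33616; principal=96004-33616=62388; balance=2226249-62388=2163861
7. interest=⌊2163861·151/10000⌋=32674; principal=96004-32674=63330; balance=2163861-63330=2100531
8. interest=⌊2100531·151/10000⌋=31718; principal=96004-31718=64286; balance=2100531-64286=2036245
9. interest=⌊2036245·151/10000⌋=30747; principal=96004-30747=65257; balance=2036245-65257=1970988
10. interest=⌊1970988·151/10000⌋=29761; principal=96004-29761=66243; balance=1970988-66243=1904745
11. interest=⌊1904745·151/10000⌋=28761; principal=96004-28761=67243; balance=1904745-67243=1837502
12. interest=⌊1837502·151/10000⌋=27746; principal=96004-27746=68258; balance=1837502-68258=1769244
13. interest=⌊1769244·151/10000⌋=26715; principal=96004-26715=69289; balance=1769244-69289=1699955
14. interest=⌊1699955·151/10000⌋=25669; principal=96004-25669=70335; balance=1699955-70335=1629620
15. interest=⌊1629620·151/10000⌋=24607; principal=96004-24607=71397; balance=1629620-71397=1558223
16. interest=⌊1558223·151/10000⌋=23529; principal=96004-23529=72475; balance=1558223-72475=1485748
17. interest=⌊1485748·151/10000⌋=22434; principal=96004-22434=73570; balance=1485748-73570=1412178
18. interest=⌊1412178·151/10000⌋=21323; principal=96004-21323=74681; balance=1412178-74681=1337497
19. interest=⌊1337497·151/10000⌋=20196; principal=96004-20196=75808; balance=1337497-75808=1261689
20. interest=⌊1261689·151/10000⌋=19051; principal=96004-19051=76953; balance=1261689-76953=1184736
21. interest=⌊1184736·151/10000⌋=17889; principal=96004-17889=78115; balance=1184736-78115=1106621
22. interest=⌊1106621·151/10000⌋=16709; principal=96004-16709=79295; balance=1106621-79295=1027326
23. interest=⌊1027326·151/10000⌋=15512; principal=96004-15512=80492; balance=1027326-80492=946834
24. interest=⌊946834·151/10000⌋=14297; principal=96004-14297=81707; balance=946834-81707=865127
25. interest=⌊865127·151/10000⌋=13063; principal=96004-13063=82941; balance=865127-82941=782186
26. interest=⌊782186·151/10000⌋=11811; principal=96004-11811=84193; balance=782186-84193=697993
27. interest=⌊697993·151/10000⌋=10539; principal=96004-10539=85465; balance=697993-85465=612528
28. interest=⌊612528·151/10000⌋=9249; principal=96004-9249=86755; balance=612528-86755=525773
29. interest=⌊525773·151/10000⌋=7939; principal=96004-7939=88065; balance=525773-88065=437708
30. interest=⌊437708·151/10000⌋=6609; principal=96004-6609=89395; balance=437708-89395=348313
31. interest=⌊348313·151/10000⌋=5259; principal=96004-5259=90745; balance=348313-90745=257568
32. interest=⌊257568·151/10000⌋=3889; principal=96004-3889=92115; balance=257568-92115=165453
33. interest=⌊165453·151/10000⌋=2498; principal=96004-2498=93506; balance=165453-93506=71947
34. interest=⌊71947·151/10000⌋=1086; principal=min(96004-1086,71947)=71947; balance=71947-71947=0

1 38120 57884 2466658
2 37246 58758 2407900
3 36359 59645 2348255
4 35458 60546 2287709
5 34544 61460 2226249
6 33616 62388 2163861
7 32674 63330 2100531
8 31718 64286 2036245
9 30747 65257 1970988
10 29761 66243 1904745
11 28761 67243 1837502
12 27746 68258 1769244
13 26715 69289 1699955
14 25669 70335 1629620
15 24607 71397 1558223
16 23529 72475 1485748
17 22434 73570 1412178
18 21323 74681 1337497
19 20196 75808 1261689
20 19051 76953 1184736
21 17889 78115 1106621
22 16709 79295 1027326
23 15512 80492 946834
24 14297 81707 865127
25 13063 82941 782186
26 11811 84193 697993
27 10539 85465 612528
28 9249 86755 525773
29 7939 88065 437708
30 6609 89395 348313
31 5259 90745 257568
32 3889 92115 165453
33 2498 93506 71947
34 1086 71947 0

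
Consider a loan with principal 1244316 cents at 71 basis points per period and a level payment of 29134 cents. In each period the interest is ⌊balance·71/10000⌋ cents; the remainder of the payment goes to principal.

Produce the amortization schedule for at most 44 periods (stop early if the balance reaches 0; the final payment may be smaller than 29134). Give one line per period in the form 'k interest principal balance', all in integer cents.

1 8834 20300 1224016
2 8690 20444 1203572
3 8545 20589 1182983
4 8399 20735 1162248
5 8251 20883 1141365
6 8103 21031 1120334
7 7954 21180 1099154
8 7803 21331 1077823
9 7652 21482 1056341
10 7500 21634 1034707
11 7346 21788 1012919
12 7191 21943 990976
13 7035 22099 968877
14 6879 22255 946622
15 6721 22413 924209
16 6561 22573 901636
17 6401 22733 878903
18 6240 22894 856009
19 6077 23057 832952
20 5913 23221 809731
21 5749 23385 786346
22 5583 23551 762795
23 5415 23719 739076
24 5247 23887 715189
25 5077 24057 691132
26 4907 24227 666905
27 4735 24399 642506
28 4561 24573 617933
29 4387 24747 593186
30 4211 24923 568263
31 4034 25100 543163
32 3856 25278 517885
33 3676 25458 492427
34 3496 25638 466789
35 3314 25820 440969
36 3130 26004 414965
37 2946 26188 388777
38 2760 26374 362403
39 2573 26561 335842
40 2384 26750 309092
41 2194 26940 282152
42 2003 27131 255021
43 1810 27324 227697
44 1616 27518 200179

1. interest=⌊1244316·71/10000⌋=8834; principal=29134-8834=20300; balance=1244316-20300=1224016
2. interest=⌊1224016·71/10000⌋=8690; principal=29134-8690=20444; balance=1224016-20444=1203572
3. interest=⌊1203572·71/10000⌋=8545; principal=29134-8545=20589; balance=1203572-20589=1182983
4. interest=⌊1182983·71/10000⌋=8399; principal=29134-8399=20735; balance=1182983-20735=1162248
5. interest=⌊1162248·71/10000⌋=8251; principal=29134-8251=20883; balance=1162248-20883=1141365
6. interest=⌊1141365·71/10000⌋=8103; principal=29134-8103=21031; balance=1141365-21031=1120334
7. interest=⌊1120334·71/10000⌋=7954; principal=29134-7954=21180; balance=1120334-21180=1099154
8. interest=⌊1099154·71/10000⌋=7803; principal=29134-7803=21331; balance=1099154-21331=1077823
9. interest=⌊1077823·71/10000⌋=7652; principal=29134-7652=21482; balance=1077823-21482=1056341
10. interest=⌊1056341·71/10000⌋=7500; principal=29134-7500=21634; balance=1056341-21634=1034707
11. interest=⌊1034707·71/10000⌋=7346; principal=29134-7346=21788; balance=1034707-21788=1012919
12. interest=⌊1012919·71/10000⌋=7191; principal=29134-7191=21943; balance=1012919-21943=990976
13. interest=⌊990976·71/10000⌋=7035; principal=29134-7035=22099; balance=990976-22099=968877
14. interest=⌊968877·71/10000⌋=6879; principal=29134-6879=22255; balance=968877-22255=946622
15. interest=⌊946622·71/10000⌋=6721; principal=29134-6721=22413; balance=946622-22413=924209
16. interest=⌊924209·71/10000⌋=6561; principal=29134-6561=22573; balance=924209-22573=901636
17. interest=⌊901636·71/10000⌋=6401; principal=29134-6401=22733; balance=901636-22733=878903
18. interest=⌊878903·71/10000⌋=6240; principal=29134-6240=22894; balance=878903-22894=856009
19. interest=⌊856009·71/10000⌋=6077; principal=29134-6077=23057; balance=856009-23057=832952
20. interest=⌊832952·71/10000⌋=5913; principal=29134-5913=23221; balance=832952-23221=809731
21. interest=⌊809731·71/10000⌋=5749; principal=29134-5749=23385; balance=809731-23385=786346
22. interest=⌊786346·71/10000⌋=5583; principal=29134-5583=23551; balance=786346-23551=762795
23. interest=⌊762795·71/10000⌋=5415; principal=29134-5415=23719; balance=762795-23719=739076
24. interest=⌊739076·71/10000⌋=5247; principal=29134-5247=23887; balance=739076-23887=715189
25. interest=⌊715189·71/10000⌋=5077; principal=29134-5077=24057; balance=715189-24057=691132
26. interest=⌊691132·71/10000⌋=4907; principal=29134-4907=24227; balance=691132-24227=666905
27. interest=⌊666905·71/10000⌋=4735; principal=29134-4735=24399; balance=666905-24399=642506
28. interest=⌊642506·71/10000⌋=4561; principal=29134-4561=24573; balance=642506-24573=617933
29. interest=⌊617933·71/10000⌋=4387; principal=29134-4387=24747; balance=617933-24747=593186
30. interest=⌊593186·71/10000⌋=4211; principal=29134-4211=24923; balance=593186-24923=568263
31. interest=⌊568263·71/10000⌋=4034; principal=29134-4034=25100; balance=568263-25100=543163
32. interest=⌊543163·71/10000⌋=3856; principal=29134-3856=25278; balance=543163-25278=517885
33. interest=⌊517885·71/10000⌋=3676; principal=29134-3676=25458; balance=517885-25458=492427
34. interest=⌊492427·71/10000⌋=3496; principal=29134-3496=25638; balance=492427-25638=466789
35. interest=⌊466789·71/10000⌋=3314; principal=29134-3314=25820; balance=466789-25820=440969
36. interest=⌊440969·71/10000⌋=3130; principal=29134-3130=26004; balance=440969-26004=414965
37. interest=⌊414965·71/10000⌋=2946; principal=29134-2946=26188; balance=414965-26188=388777
38. interest=⌊388777·71/10000⌋=2760; principal=29134-2760=26374; balance=388777-26374=362403
39. interest=⌊362403·71/10000⌋=2573; principal=29134-2573=26561; balance=362403-26561=335842
40. interest=⌊335842·71/10000⌋=2384; principal=29134-2384=26750; balance=335842-26750=309092
41. interest=⌊309092·71/10000⌋=2194; principal=29134-2194=26940; balance=309092-26940=282152
42. interest=⌊282152·71/10000⌋=2003; principal=29134-2003=27131; balance=282152-27131=255021
43. interest=⌊255021·71/10000⌋=1810; principal=29134-1810=27324; balance=255021-27324=227697
44. interest=⌊227697·71/10000⌋=1616; principal=29134-1616=27518; balance=227697-27518=200179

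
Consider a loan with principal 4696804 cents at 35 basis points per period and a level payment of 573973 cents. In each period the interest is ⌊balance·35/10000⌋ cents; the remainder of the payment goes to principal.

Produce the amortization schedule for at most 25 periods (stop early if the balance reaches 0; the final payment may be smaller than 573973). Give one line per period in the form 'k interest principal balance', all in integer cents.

1 16438 557535 4139269
2 14487 559486 3579783
3 12529 561444 3018339
4 10564 563409 2454930
5 8592 565381 1889549
6 6613 567360 1322189
7 4627 569346 752843
8 2634 571339 181504
9 635 181504 0

1. interest=⌊4696804·35/10000⌋=16438; principal=573973-16438=557535; balance=4696804-557535=4139269
2. interest=⌊4139269·35/10000⌋=14487; principal=573973-14487=559486; balance=4139269-559486=3579783
3. interest=⌊3579783·35/10000⌋=12529; principal=573973-12529=561444; balance=3579783-561444=3018339
4. interest=⌊3018339·35/10000⌋=10564; principal=573973-10564=563409; balance=3018339-563409=2454930
5. interest=⌊2454930·35/10000⌋=8592; principal=573973-8592=565381; balance=2454930-565381=1889549
6. interest=⌊1889549·35/10000⌋=6613; principal=573973-6613=567360; balance=1889549-567360=1322189
7. interest=⌊1322189·35/10000⌋=4627; principal=573973-4627=569346; balance=1322189-569346=752843
8. interest=⌊752843·35/10000⌋=2634; principal=573973-2634=571339; balance=752843-571339=181504
9. interest=⌊181504·35/10000⌋=635; principal=min(573973-635,181504)=181504; balance=181504-181504=0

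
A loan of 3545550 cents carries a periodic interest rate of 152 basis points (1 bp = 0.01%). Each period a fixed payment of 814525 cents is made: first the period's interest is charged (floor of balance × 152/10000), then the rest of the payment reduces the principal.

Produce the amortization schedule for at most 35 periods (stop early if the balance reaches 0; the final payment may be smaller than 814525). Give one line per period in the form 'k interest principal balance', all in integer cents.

1. interest=⌊3545550·152/10000⌋=53892; principal=814525-53892=760633; balance=3545550-760633=2784917
2. interest=⌊2784917·152/10000⌋=42330; principal=814525-42330=772195; balance=2784917-772195=2012722
3. interest=⌊2012722·152/10000⌋=30593; principal=814525-30593=783932; balance=2012722-783932=1228790
4. interest=⌊1228790·152/10000⌋=18677; principal=814525-18677=795848; balance=1228790-795848=432942
5. interest=⌊432942·152/10000⌋=6580; principal=min(814525-6580,432942)=432942; balance=432942-432942=0

1 53892 760633 2784917
2 42330 772195 2012722
3 30593 783932 1228790
4 18677 795848 432942
5 6580 432942 0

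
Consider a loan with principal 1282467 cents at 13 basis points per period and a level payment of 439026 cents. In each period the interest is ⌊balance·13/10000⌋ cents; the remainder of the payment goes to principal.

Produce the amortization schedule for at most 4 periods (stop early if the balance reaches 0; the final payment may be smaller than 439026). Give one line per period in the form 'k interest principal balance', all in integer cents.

1 1667 437359 845108
2 1098 437928 407180
3 529 407180 0

1. interest=⌊1282467·13/10000⌋=1667; principal=439026-1667=437359; balance=1282467-437359=845108
2. interest=⌊845108·13/10000⌋=1098; principal=439026-1098=437928; balance=845108-437928=407180
3. interest=⌊407180·13/10000⌋=529; principal=min(439026-529,407180)=407180; balance=407180-407180=0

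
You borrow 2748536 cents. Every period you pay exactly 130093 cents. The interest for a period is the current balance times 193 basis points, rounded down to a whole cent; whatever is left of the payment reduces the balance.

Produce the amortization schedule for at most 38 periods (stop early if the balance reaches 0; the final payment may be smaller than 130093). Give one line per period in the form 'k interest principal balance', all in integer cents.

1. interest=⌊2748536·193/10000⌋=53046; principal=130093-53046=77047; balance=2748536-77047=2671489
2. interest=⌊2671489·193/10000⌋=51559; principal=130093-51559=78534; balance=2671489-78534=2592955
3. interest=⌊2592955·193/10000⌋=50044; principal=130093-50044=80049; balance=2592955-80049=2512906
4. interest=⌊2512906·193/10000⌋=48499; principal=130093-48499=81594; balance=2512906-81594=2431312
5. interest=⌊2431312·193/10000⌋=46924; principal=130093-46924=83169; balance=2431312-83169=2348143
6. interest=⌊2348143·193/10000⌋=45319; principal=130093-45319=84774; balance=2348143-84774=2263369
7. interest=⌊2263369·193/10000⌋=43683; principal=130093-43683=86410; balance=2263369-86410=2176959
8. interest=⌊2176959·193/10000⌋=42015; principal=130093-42015=88078; balance=2176959-88078=2088881
9. interest=⌊2088881·193/10000⌋=40315; principal=130093-40315=89778; balance=2088881-89778=1999103
10. interest=⌊1999103·193/10000⌋=38582; principal=130093-38582=91511; balance=1999103-91511=1907592
11. interest=⌊1907592·193/10000⌋=36816; principal=130093-36816=93277; balance=1907592-93277=1814315
12. interest=⌊1814315·193/10000⌋=35016; principal=130093-35016=95077; balance=1814315-95077=1719238
13. interest=⌊1719238·193/10000⌋=33181; principal=130093-33181=96912; balance=1719238-96912=1622326
14. interest=⌊1622326·193/10000⌋=31310; principal=130093-31310=98783; balance=1622326-98783=1523543
15. interest=⌊1523543·193/10000⌋=29404; principal=130093-29404=100689; balance=1523543-100689=1422854
16. interest=⌊1422854·193/10000⌋=27461; principal=130093-27461=102632; balance=1422854-102632=1320222
17. interest=⌊1320222·193/10000⌋=25480; principal=130093-25480=104613; balance=1320222-104613=1215609
18. interest=⌊1215609·193/10000⌋=23461; principal=130093-23461=106632; balance=1215609-106632=1108977
19. interest=⌊1108977·193/10000⌋=21403; principal=130093-21403=108690; balance=1108977-108690=1000287
20. interest=⌊1000287·193/10000⌋=19305; principal=130093-19305=110788; balance=1000287-110788=889499
21. interest=⌊889499·193/10000⌋=17167; principal=130093-17167=112926; balance=889499-112926=776573
22. interest=⌊776573·193/10000⌋=14987; principal=130093-14987=115106; balance=776573-115106=661467
23. interest=⌊661467·193/10000⌋=12766; principal=130093-12766=117327; balance=661467-117327=544140
24. interest=⌊544140·193/10000⌋=10501; principal=130093-10501=119592; balance=544140-119592=424548
25. interest=⌊424548·193/10000⌋=8193; principal=130093-8193=121900; balance=424548-121900=302648
26. interest=⌊302648·193/10000⌋=5841; principal=130093-5841=124252; balance=302648-124252=178396
27. interest=⌊178396·193/10000⌋=3443; principal=130093-3443=126650; balance=178396-126650=51746
28. interest=⌊51746·193/10000⌋=998; principal=min(130093-998,51746)=51746; balance=51746-51746=0

1 53046 77047 2671489
2 51559 78534 2592955
3 50044 80049 2512906
4 48499 81594 2431312
5 46924 83169 2348143
6 45319 84774 2263369
7 43683 86410 2176959
8 42015 88078 2088881
9 40315 89778 1999103
10 38582 91511 1907592
11 36816 93277 1814315
12 35016 95077 1719238
13 33181 96912 1622326
14 31310 98783 1523543
15 29404 100689 1422854
16 27461 102632 1320222
17 25480 104613 1215609
18 23461 106632 1108977
19 21403 108690 1000287
20 19305 110788 889499
21 17167 112926 776573
22 14987 115106 661467
23 12766 117327 544140
24 10501 119592 424548
25 8193 121900 302648
26 5841 124252 178396
27 3443 126650 51746
28 998 51746 0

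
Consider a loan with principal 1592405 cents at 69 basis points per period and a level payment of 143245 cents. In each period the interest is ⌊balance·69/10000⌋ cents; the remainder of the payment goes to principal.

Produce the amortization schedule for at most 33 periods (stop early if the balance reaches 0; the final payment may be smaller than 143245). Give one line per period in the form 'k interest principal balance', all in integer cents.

1 10987 132258 1460147
2 10075 133170 1326977
3 9156 134089 1192888
4 8230 135015 1057873
5 7299 135946 921927
6 6361 136884 785043
7 5416 137829 647214
8 4465 138780 508434
9 3508 139737 368697
10 2544 140701 227996
11 1573 141672 86324
12 595 86324 0

1. interest=⌊1592405·69/10000⌋=10987; principal=143245-10987=132258; balance=1592405-132258=1460147
2. interest=⌊1460147·69/10000⌋=10075; principal=143245-10075=133170; balance=1460147-133170=1326977
3. interest=⌊1326977·69/10000⌋=9156; principal=143245-9156=134089; balance=1326977-134089=1192888
4. interest=⌊1192888·69/10000⌋=8230; principal=143245-8230=135015; balance=1192888-135015=1057873
5. interest=⌊1057873·69/10000⌋=7299; principal=143245-7299=135946; balance=1057873-135946=921927
6. interest=⌊921927·69/10000⌋=6361; principal=143245-6361=136884; balance=921927-136884=785043
7. interest=⌊785043·69/10000⌋=5416; principal=143245-5416=137829; balance=785043-137829=647214
8. interest=⌊647214·69/10000⌋=4465; principal=143245-4465=138780; balance=647214-138780=508434
9. interest=⌊508434·69/10000⌋=3508; principal=143245-3508=139737; balance=508434-139737=368697
10. interest=⌊368697·69/10000⌋=2544; principal=143245-2544=140701; balance=368697-140701=227996
11. interest=⌊227996·69/10000⌋=1573; principal=143245-1573=141672; balance=227996-141672=86324
12. interest=⌊86324·69/10000⌋=595; principal=min(143245-595,86324)=86324; balance=86324-86324=0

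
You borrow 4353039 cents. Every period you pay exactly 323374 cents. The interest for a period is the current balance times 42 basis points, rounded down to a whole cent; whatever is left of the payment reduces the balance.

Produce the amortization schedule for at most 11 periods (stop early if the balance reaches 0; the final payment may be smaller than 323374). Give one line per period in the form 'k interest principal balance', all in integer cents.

1 18282 305092 4047947
2 17001 306373 3741574
3 15714 307660 3433914
4 14422 308952 3124962
5 13124 310250 2814712
6 11821 311553 2503159
7 10513 312861 2190298
8 9199 314175 1876123
9 7879 315495 1560628
10 6554 316820 1243808
11 5223 318151 925657

1. interest=⌊4353039·42/10000⌋=18282; principal=323374-18282=305092; balance=4353039-305092=4047947
2. interest=⌊4047947·42/10000⌋=17001; principal=323374-17001=306373; balance=4047947-306373=3741574
3. interest=⌊3741574·42/10000⌋=15714; principal=323374-15714=307660; balance=3741574-307660=3433914
4. interest=⌊3433914·42/10000⌋=14422; principal=323374-14422=308952; balance=3433914-308952=3124962
5. interest=⌊3124962·42/10000⌋=13124; principal=323374-13124=310250; balance=3124962-310250=2814712
6. interest=⌊2814712·42/10000⌋=11821; principal=323374-11821=311553; balance=2814712-311553=2503159
7. interest=⌊2503159·42/10000⌋=10513; principal=323374-10513=312861; balance=2503159-312861=2190298
8. interest=⌊2190298·42/10000⌋=9199; principal=323374-9199=314175; balance=2190298-314175=1876123
9. interest=⌊1876123·42/10000⌋=7879; principal=323374-7879=315495; balance=1876123-315495=1560628
10. interest=⌊1560628·42/10000⌋=6554; principal=323374-6554=316820; balance=1560628-316820=1243808
11. interest=⌊1243808·42/10000⌋=5223; principal=323374-5223=318151; balance=1243808-318151=925657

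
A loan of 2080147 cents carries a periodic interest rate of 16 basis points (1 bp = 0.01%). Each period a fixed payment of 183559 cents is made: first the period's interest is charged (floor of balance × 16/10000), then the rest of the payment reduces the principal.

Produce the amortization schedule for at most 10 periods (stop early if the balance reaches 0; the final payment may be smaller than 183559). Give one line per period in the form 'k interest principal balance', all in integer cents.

1 3328 180231 1899916
2 3039 180520 1719396
3 2751 180808 1538588
4 2461 181098 1357490
5 2171 181388 1176102
6 1881 181678 994424
7 1591 181968 812456
8 1299 182260 630196
9 1008 182551 447645
10 716 182843 264802

1. interest=⌊2080147·16/10000⌋=3328; principal=183559-3328=180231; balance=2080147-180231=1899916
2. interest=⌊1899916·16/10000⌋=3039; principal=183559-3039=180520; balance=1899916-180520=1719396
3. interest=⌊1719396·16/10000⌋=2751; principal=183559-2751=180808; balance=1719396-180808=1538588
4. interest=⌊1538588·16/10000⌋=2461; principal=183559-2461=181098; balance=1538588-181098=1357490
5. interest=⌊1357490·16/10000⌋=2171; principal=183559-2171=181388; balance=1357490-181388=1176102
6. interest=⌊1176102·16/10000⌋=1881; principal=183559-1881=181678; balance=1176102-181678=994424
7. interest=⌊994424·16/10000⌋=1591; principal=183559-1591=181968; balance=994424-181968=812456
8. interest=⌊812456·16/10000⌋=1299; principal=183559-1299=182260; balance=812456-182260=630196
9. interest=⌊630196·16/10000⌋=1008; principal=183559-1008=182551; balance=630196-182551=447645
10. interest=⌊447645·16/10000⌋=716; principal=183559-716=182843; balance=447645-182843=264802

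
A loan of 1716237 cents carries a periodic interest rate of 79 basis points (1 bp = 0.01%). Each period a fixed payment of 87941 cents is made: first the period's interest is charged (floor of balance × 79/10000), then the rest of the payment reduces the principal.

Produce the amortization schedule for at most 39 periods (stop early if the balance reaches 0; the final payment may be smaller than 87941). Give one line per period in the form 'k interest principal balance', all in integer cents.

1. interest=⌊1716237·79/10000⌋=13558; principal=87941-13558=74383; balance=1716237-74383=1641854
2. interest=⌊1641854·79/10000⌋=12970; principal=87941-12970=74971; balance=1641854-74971=1566883
3. interest=⌊1566883·79/10000⌋=12378; principal=87941-12378=75563; balance=1566883-75563=1491320
4. interest=⌊1491320·79/10000⌋=11781; principal=87941-11781=76160; balance=1491320-76160=1415160
5. interest=⌊1415160·79/10000⌋=11179; principal=87941-11179=76762; balance=1415160-76762=1338398
6. interest=⌊1338398·79/10000⌋=10573; principal=87941-10573=77368; balance=1338398-77368=1261030
7. interest=⌊1261030·79/10000⌋=9962; principal=87941-9962=77979; balance=1261030-77979=1183051
8. interest=⌊1183051·79/10000⌋=9346; principal=87941-9346=78595; balance=1183051-78595=1104456
9. interest=⌊1104456·79/10000⌋=8725; principal=87941-8725=79216; balance=1104456-79216=1025240
10. interest=⌊1025240·79/10000⌋=8099; principal=87941-8099=79842; balance=1025240-79842=945398
11. interest=⌊945398·79/10000⌋=7468; principal=87941-7468=80473; balance=945398-80473=864925
12. interest=⌊864925·79/10000⌋=6832; principal=87941-6832=81109; balance=864925-81109=783816
13. interest=⌊783816·79/10000⌋=6192; principal=87941-6192=81749; balance=783816-81749=702067
14. interest=⌊702067·79/10000⌋=5546; principal=87941-5546=82395; balance=702067-82395=619672
15. interest=⌊619672·79/10000⌋=4895; principal=87941-4895=83046; balance=619672-83046=536626
16. interest=⌊536626·79/10000⌋=4239; principal=87941-4239=83702; balance=536626-83702=452924
17. interest=⌊452924·79/10000⌋=3578; principal=87941-3578=84363; balance=452924-84363=368561
18. interest=⌊368561·79/10000⌋=2911; principal=87941-2911=85030; balance=368561-85030=283531
19. interest=⌊283531·79/10000⌋=2239; principal=87941-2239=85702; balance=283531-85702=197829
20. interest=⌊197829·79/10000⌋=1562; principal=87941-1562=86379; balance=197829-86379=111450
21. interest=⌊111450·79/10000⌋=880; principal=87941-880=87061; balance=111450-87061=24389
22. interest=⌊24389·79/10000⌋=192; principal=min(87941-192,24389)=24389; balance=24389-24389=0

1 13558 74383 1641854
2 12970 74971 1566883
3 12378 75563 1491320
4 11781 76160 1415160
5 11179 76762 1338398
6 10573 77368 1261030
7 9962 77979 1183051
8 9346 78595 1104456
9 8725 79216 1025240
10 8099 79842 945398
11 7468 80473 864925
12 6832 81109 783816
13 6192 81749 702067
14 5546 82395 619672
15 4895 83046 536626
16 4239 83702 452924
17 3578 84363 368561
18 2911 85030 283531
19 2239 85702 197829
20 1562 86379 111450
21 880 87061 24389
22 192 24389 0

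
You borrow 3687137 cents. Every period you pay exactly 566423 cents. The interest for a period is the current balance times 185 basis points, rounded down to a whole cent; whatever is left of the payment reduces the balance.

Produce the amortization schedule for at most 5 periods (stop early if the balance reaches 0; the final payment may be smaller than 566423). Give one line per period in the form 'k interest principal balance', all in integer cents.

1 68212 498211 3188926
2 58995 507428 2681498
3 49607 516816 2164682
4 40046 526377 1638305
5 30308 536115 1102190

1. interest=⌊3687137·185/10000⌋=68212; principal=566423-68212=498211; balance=3687137-498211=3188926
2. interest=⌊3188926·185/10000⌋=58995; principal=566423-58995=507428; balance=3188926-507428=2681498
3. interest=⌊2681498·185/10000⌋=49607; principal=566423-49607=516816; balance=2681498-516816=2164682
4. interest=⌊2164682·185/10000⌋=40046; principal=566423-40046=526377; balance=2164682-526377=1638305
5. interest=⌊1638305·185/10000⌋=30308; principal=566423-30308=536115; balance=1638305-536115=1102190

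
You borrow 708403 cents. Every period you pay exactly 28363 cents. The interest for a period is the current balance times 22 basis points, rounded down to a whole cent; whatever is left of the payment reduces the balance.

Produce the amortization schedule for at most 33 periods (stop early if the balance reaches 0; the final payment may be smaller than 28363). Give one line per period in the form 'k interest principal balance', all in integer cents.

1 1558 26805 681598
2 1499 26864 654734
3 1440 26923 627811
4 1381 26982 600829
5 1321 27042 573787
6 1262 27101 546686
7 1202 27161 519525
8 1142 27221 492304
9 1083 27280 465024
10 1023 27340 437684
11 962 27401 410283
12 902 27461 382822
13 842 27521 355301
14 781 27582 327719
15 720 27643 300076
16 660 27703 272373
17 599 27764 244609
18 538 27825 216784
19 476 27887 188897
20 415 27948 160949
21 354 28009 132940
22 292 28071 104869
23 230 28133 76736
24 168 28195 48541
25 106 28257 20284
26 44 20284 0

1. interest=⌊708403·22/10000⌋=1558; principal=28363-1558=26805; balance=708403-26805=681598
2. interest=⌊681598·22/10000⌋=1499; principal=28363-1499=26864; balance=681598-26864=654734
3. interest=⌊654734·22/10000⌋=1440; principal=28363-1440=26923; balance=654734-26923=627811
4. interest=⌊627811·22/10000⌋=1381; principal=28363-1381=26982; balance=627811-26982=600829
5. interest=⌊600829·22/10000⌋=1321; principal=28363-1321=27042; balance=600829-27042=573787
6. interest=⌊573787·22/10000⌋=1262; principal=28363-1262=27101; balance=573787-27101=546686
7. interest=⌊546686·22/10000⌋=1202; principal=28363-1202=27161; balance=546686-27161=519525
8. interest=⌊519525·22/10000⌋=1142; principal=28363-1142=27221; balance=519525-27221=492304
9. interest=⌊492304·22/10000⌋=1083; principal=28363-1083=27280; balance=492304-27280=465024
10. interest=⌊465024·22/10000⌋=1023; principal=28363-1023=27340; balance=465024-27340=437684
11. interest=⌊437684·22/10000⌋=962; principal=28363-962=27401; balance=437684-27401=410283
12. interest=⌊410283·22/10000⌋=902; principal=28363-902=27461; balance=410283-27461=382822
13. interest=⌊382822·22/10000⌋=842; principal=28363-842=27521; balance=382822-27521=355301
14. interest=⌊355301·22/10000⌋=781; principal=28363-781=27582; balance=355301-27582=327719
15. interest=⌊327719·22/10000⌋=720; principal=28363-720=27643; balance=327719-27643=300076
16. interest=⌊300076·22/10000⌋=660; principal=28363-660=27703; balance=300076-27703=272373
17. interest=⌊272373·22/10000⌋=599; principal=28363-599=27764; balance=272373-27764=244609
18. interest=⌊244609·22/10000⌋=538; principal=28363-538=27825; balance=244609-27825=216784
19. interest=⌊216784·22/10000⌋=476; principal=28363-476=27887; balance=216784-27887=188897
20. interest=⌊188897·22/10000⌋=415; principal=28363-415=27948; balance=188897-27948=160949
21. interest=⌊160949·22/10000⌋=354; principal=28363-354=28009; balance=160949-28009=132940
22. interest=⌊132940·22/10000⌋=292; principal=28363-292=28071; balance=132940-28071=104869
23. interest=⌊104869·22/10000⌋=230; principal=28363-230=28133; balance=104869-28133=76736
24. interest=⌊76736·22/10000⌋=168; principal=28363-168=28195; balance=76736-28195=48541
25. interest=⌊48541·22/10000⌋=106; principal=28363-106=28257; balance=48541-28257=20284
26. interest=⌊20284·22/10000⌋=44; principal=min(28363-44,20284)=20284; balance=20284-20284=0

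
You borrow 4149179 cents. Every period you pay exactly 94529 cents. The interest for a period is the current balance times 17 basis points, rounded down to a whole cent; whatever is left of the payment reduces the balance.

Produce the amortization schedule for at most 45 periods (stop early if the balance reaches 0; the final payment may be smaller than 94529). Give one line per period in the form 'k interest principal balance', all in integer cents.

1 7053 87476 4061703
2 6904 87625 3974078
3 6755 87774 3886304
4 6606 87923 3798381
5 6457 88072 3710309
6 6307 88222 3622087
7 6157 88372 3533715
8 6007 88522 3445193
9 5856 88673 3356520
10 5706 88823 3267697
11 5555 88974 3178723
12 5403 89126 3089597
13 5252 89277 3000320
14 5100 89429 2910891
15 4948 89581 2821310
16 4796 89733 2731577
17 4643 89886 2641691
18 4490 90039 2551652
19 4337 90192 2461460
20 4184 90345 2371115
21 4030 90499 2280616
22 3877 90652 2189964
23 3722 90807 2099157
24 3568 90961 2008196
25 3413 91116 1917080
26 3259 91270 1825810
27 3103 91426 1734384
28 2948 91581 1642803
29 2792 91737 1551066
30 2636 91893 1459173
31 2480 92049 1367124
32 2324 92205 1274919
33 2167 92362 1182557
34 2010 92519 1090038
35 1853 92676 997362
36 1695 92834 904528
37 1537 92992 811536
38 1379 93150 718386
39 1221 93308 625078
40 1062 93467 531611
41 903 93626 437985
42 744 93785 344200
43 585 93944 250256
44 425 94104 156152
45 265 94264 61888

1. interest=⌊4149179·17/10000⌋=7053; principal=94529-7053=87476; balance=4149179-87476=4061703
2. interest=⌊4061703·17/10000⌋=6904; principal=94529-6904=87625; balance=4061703-87625=3974078
3. interest=⌊3974078·17/10000⌋=6755; principal=94529-6755=87774; balance=3974078-87774=3886304
4. interest=⌊3886304·17/10000⌋=6606; principal=94529-6606=87923; balance=3886304-87923=3798381
5. interest=⌊3798381·17/10000⌋=6457; principal=94529-6457=88072; balance=3798381-88072=3710309
6. interest=⌊3710309·17/10000⌋=6307; principal=94529-6307=88222; balance=3710309-88222=3622087
7. interest=⌊3622087·17/10000⌋=6157; principal=94529-6157=88372; balance=3622087-88372=3533715
8. interest=⌊3533715·17/10000⌋=6007; principal=94529-6007=88522; balance=3533715-88522=3445193
9. interest=⌊3445193·17/10000⌋=5856; principal=94529-5856=88673; balance=3445193-88673=3356520
10. interest=⌊3356520·17/10000⌋=5706; principal=94529-5706=88823; balance=3356520-88823=3267697
11. interest=⌊3267697·17/10000⌋=5555; principal=94529-5555=88974; balance=3267697-88974=3178723
12. interest=⌊3178723·17/10000⌋=5403; principal=94529-5403=89126; balance=3178723-89126=3089597
13. interest=⌊3089597·17/10000⌋=5252; principal=94529-5252=89277; balance=3089597-89277=3000320
14. interest=⌊3000320·17/10000⌋=5100; principal=94529-5100=89429; balance=3000320-89429=2910891
15. interest=⌊2910891·17/10000⌋=4948; principal=94529-4948=89581; balance=2910891-89581=2821310
16. interest=⌊2821310·17/10000⌋=4796; principal=94529-4796=89733; balance=2821310-89733=2731577
17. interest=⌊2731577·17/10000⌋=4643; principal=94529-4643=89886; balance=2731577-89886=2641691
18. interest=⌊2641691·17/10000⌋=4490; principal=94529-4490=90039; balance=2641691-90039=2551652
19. interest=⌊2551652·17/10000⌋=4337; principal=94529-4337=90192; balance=2551652-90192=2461460
20. interest=⌊2461460·17/10000⌋=4184; principal=94529-4184=90345; balance=2461460-90345=2371115
21. interest=⌊2371115·17/10000⌋=4030; principal=94529-4030=90499; balance=2371115-90499=2280616
22. interest=⌊2280616·17/10000⌋=3877; principal=94529-3877=90652; balance=2280616-90652=2189964
23. interest=⌊2189964·17/10000⌋=3722; principal=94529-3722=90807; balance=2189964-90807=2099157
24. interest=⌊2099157·17/10000⌋=3568; principal=94529-3568=90961; balance=2099157-90961=2008196
25. interest=⌊2008196·17/10000⌋=3413; principal=94529-3413=91116; balance=2008196-91116=1917080
26. interest=⌊1917080·17/10000⌋=3259; principal=94529-3259=91270; balance=1917080-91270=1825810
27. interest=⌊1825810·17/10000⌋=3103; principal=94529-3103=91426; balance=1825810-91426=1734384
28. interest=⌊1734384·17/10000⌋=2948; principal=94529-2948=91581; balance=1734384-91581=1642803
29. interest=⌊1642803·17/10000⌋=2792; principal=94529-2792=91737; balance=1642803-91737=1551066
30. interest=⌊1551066·17/10000⌋=2636; principal=94529-2636=91893; balance=1551066-91893=1459173
31. interest=⌊1459173·17/10000⌋=2480; principal=94529-2480=92049; balance=1459173-92049=1367124
32. interest=⌊1367124·17/10000⌋=2324; principal=94529-2324=92205; balance=1367124-92205=1274919
33. interest=⌊1274919·17/10000⌋=2167; principal=94529-2167=92362; balance=1274919-92362=1182557
34. interest=⌊1182557·17/10000⌋=2010; principal=94529-2010=92519; balance=1182557-92519=1090038
35. interest=⌊1090038·17/10000⌋=1853; principal=94529-1853=92676; balance=1090038-92676=997362
36. interest=⌊997362·17/10000⌋=1695; principal=94529-1695=92834; balance=997362-92834=904528
37. interest=⌊904528·17/10000⌋=1537; principal=94529-1537=92992; balance=904528-92992=811536
38. interest=⌊811536·17/10000⌋=1379; principal=94529-1379=93150; balance=811536-93150=718386
39. interest=⌊718386·17/10000⌋=1221; principal=94529-1221=93308; balance=718386-93308=625078
40. interest=⌊625078·17/10000⌋=1062; principal=94529-1062=93467; balance=625078-93467=531611
41. interest=⌊531611·17/10000⌋=903; principal=94529-903=93626; balance=531611-93626=437985
42. interest=⌊437985·17/10000⌋=744; principal=94529-744=93785; balance=437985-93785=344200
43. interest=⌊344200·17/10000⌋=585; principal=94529-585=93944; balance=344200-93944=250256
44. interest=⌊250256·17/10000⌋=425; principal=94529-425=94104; balance=250256-94104=156152
45. interest=⌊156152·17/10000⌋=265; principal=94529-265=94264; balance=156152-94264=61888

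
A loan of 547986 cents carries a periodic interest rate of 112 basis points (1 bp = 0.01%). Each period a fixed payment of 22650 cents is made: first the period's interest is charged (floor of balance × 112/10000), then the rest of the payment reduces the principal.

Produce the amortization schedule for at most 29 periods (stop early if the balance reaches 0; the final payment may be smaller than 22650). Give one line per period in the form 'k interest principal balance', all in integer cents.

1. interest=⌊547986·112/10000⌋=6137; principal=22650-6137=16513; balance=547986-16513=531473
2. interest=⌊531473·112/10000⌋=5952; principal=22650-5952=16698; balance=531473-16698=514775
3. interest=⌊514775·112/10000⌋=5765; principal=22650-5765=16885; balance=514775-16885=497890
4. interest=⌊497890·112/10000⌋=5576; principal=22650-5576=17074; balance=497890-17074=480816
5. interest=⌊480816·112/10000⌋=5385; principal=22650-5385=17265; balance=480816-17265=463551
6. interest=⌊463551·112/10000⌋=5191; principal=22650-5191=17459; balance=463551-17459=446092
7. interest=⌊446092·112/10000⌋=4996; principal=22650-4996=17654; balance=446092-17654=428438
8. interest=⌊428438·112/10000⌋=4798; principal=22650-4798=17852; balance=428438-17852=410586
9. interest=⌊410586·112/10000⌋=4598; principal=22650-4598=18052; balance=410586-18052=392534
10. interest=⌊392534·112/10000⌋=4396; principal=22650-4396=18254; balance=392534-18254=374280
11. interest=⌊374280·112/10000⌋=4191; principal=22650-4191=18459; balance=374280-18459=355821
12. interest=⌊355821·112/10000⌋=3985; principal=22650-3985=18665; balance=355821-18665=337156
13. interest=⌊337156·112/10000⌋=3776; principal=22650-3776=18874; balance=337156-18874=318282
14. interest=⌊318282·112/10000⌋=3564; principal=22650-3564=19086; balance=318282-19086=299196
15. interest=⌊299196·112/10000⌋=3350; principal=22650-3350=19300; balance=299196-19300=279896
16. interest=⌊279896·112/10000⌋=3134; principal=22650-3134=19516; balance=279896-19516=260380
17. interest=⌊260380·112/10000⌋=2916; principal=22650-2916=19734; balance=260380-19734=240646
18. interest=⌊240646·112/10000⌋=2695; principal=22650-2695=19955; balance=240646-19955=220691
19. interest=⌊220691·112/10000⌋=2471; principal=22650-2471=20179; balance=220691-20179=200512
20. interest=⌊200512·112/10000⌋=2245; principal=22650-2245=20405; balance=200512-20405=180107
21. interest=⌊180107·112/10000⌋=2017; principal=22650-2017=20633; balance=180107-20633=159474
22. interest=⌊159474·112/10000⌋=1786; principal=22650-1786=20864; balance=159474-20864=138610
23. interest=⌊138610·112/10000⌋=1552; principal=22650-1552=21098; balance=138610-21098=117512
24. interest=⌊117512·112/10000⌋=1316; principal=22650-1316=21334; balance=117512-21334=96178
25. interest=⌊96178·112/10000⌋=1077; principal=22650-1077=21573; balance=96178-21573=74605
26. interest=⌊74605·112/10000⌋=835; principal=22650-835=21815; balance=74605-21815=52790
27. interest=⌊52790·112/10000⌋=591; principal=22650-591=22059; balance=52790-22059=30731
28. interest=⌊30731·112/10000⌋=344; principal=22650-344=22306; balance=30731-22306=8425
29. interest=⌊8425·112/10000⌋=94; principal=min(22650-94,8425)=8425; balance=8425-8425=0

1 6137 16513 531473
2 5952 16698 514775
3 5765 16885 497890
4 5576 17074 480816
5 5385 17265 463551
6 5191 17459 446092
7 4996 17654 428438
8 4798 17852 410586
9 4598 18052 392534
10 4396 18254 374280
11 4191 18459 355821
12 3985 18665 337156
13 3776 18874 318282
14 3564 19086 299196
15 3350 19300 279896
16 3134 19516 260380
17 2916 19734 240646
18 2695 19955 220691
19 2471 20179 200512
20 2245 20405 180107
21 2017 20633 159474
22 1786 20864 138610
23 1552 21098 117512
24 1316 21334 96178
25 1077 21573 74605
26 835 21815 52790
27 591 22059 30731
28 344 22306 8425
29 94 8425 0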